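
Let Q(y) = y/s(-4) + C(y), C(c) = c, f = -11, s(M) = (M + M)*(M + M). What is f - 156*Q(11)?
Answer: -28061/16 ≈ -1753.8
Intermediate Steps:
s(M) = 4*M² (s(M) = (2*M)*(2*M) = 4*M²)
Q(y) = 65*y/64 (Q(y) = y/((4*(-4)²)) + y = y/((4*16)) + y = y/64 + y = 65*y/64)
f - 156*Q(11) = -11 - 2535*11/16 = -11 - 156*715/64 = -11 - 27885/16 = -28061/16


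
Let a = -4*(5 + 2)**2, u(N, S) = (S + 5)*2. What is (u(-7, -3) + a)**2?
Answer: 36864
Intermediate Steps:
u(N, S) = 10 + 2*S (u(N, S) = (5 + S)*2 = 10 + 2*S)
a = -196 (a = -4*7**2 = -4*49 = -196)
(u(-7, -3) + a)**2 = ((10 + 2*(-3)) - 196)**2 = ((10 - 6) - 196)**2 = (4 - 196)**2 = (-192)**2 = 36864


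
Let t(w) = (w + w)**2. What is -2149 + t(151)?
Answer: 89055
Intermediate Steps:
t(w) = 4*w**2 (t(w) = (2*w)**2 = 4*w**2)
-2149 + t(151) = -2149 + 4*151**2 = -2149 + 4*22801 = -2149 + 91204 = 89055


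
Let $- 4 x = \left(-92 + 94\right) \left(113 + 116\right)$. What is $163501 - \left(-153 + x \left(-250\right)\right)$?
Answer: $135029$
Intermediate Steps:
$x = - \frac{229}{2}$ ($x = - \frac{\left(-92 + 94\right) \left(113 + 116\right)}{4} = - \frac{2 \cdot 229}{4} = \left(- \frac{1}{4}\right) 458 = - \frac{229}{2} \approx -114.5$)
$163501 - \left(-153 + x \left(-250\right)\right) = 163501 - \left(-153 - -28625\right) = 163501 - \left(-153 + 28625\right) = 163501 - 28472 = 135029$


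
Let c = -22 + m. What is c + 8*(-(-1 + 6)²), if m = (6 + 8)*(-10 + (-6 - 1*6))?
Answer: -530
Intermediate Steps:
m = -308 (m = 14*(-10 + (-6 - 6)) = 14*(-10 - 12) = 14*(-22) = -308)
c = -330 (c = -22 - 308 = -330)
c + 8*(-(-1 + 6)²) = -330 + 8*(-(-1 + 6)²) = -330 + 8*(-1*5²) = -330 + 8*(-1*25) = -330 + 8*(-25) = -330 - 200 = -530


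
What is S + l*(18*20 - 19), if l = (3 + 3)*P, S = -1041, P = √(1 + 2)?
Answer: -1041 + 2046*√3 ≈ 2502.8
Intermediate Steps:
P = √3 ≈ 1.7320
l = 6*√3 (l = (3 + 3)*√3 = 6*√3 ≈ 10.392)
S + l*(18*20 - 19) = -1041 + (6*√3)*(18*20 - 19) = -1041 + (6*√3)*(360 - 19) = -1041 + (6*√3)*341 = -1041 + 2046*√3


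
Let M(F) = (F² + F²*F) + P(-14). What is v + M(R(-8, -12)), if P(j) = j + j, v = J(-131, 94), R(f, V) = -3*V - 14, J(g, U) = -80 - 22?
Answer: 11002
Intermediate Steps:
J(g, U) = -102
R(f, V) = -14 - 3*V
v = -102
P(j) = 2*j
M(F) = -28 + F² + F³ (M(F) = (F² + F²*F) + 2*(-14) = (F² + F³) - 28 = -28 + F² + F³)
v + M(R(-8, -12)) = -102 + (-28 + (-14 - 3*(-12))² + (-14 - 3*(-12))³) = -102 + (-28 + (-14 + 36)² + (-14 + 36)³) = -102 + (-28 + 22² + 22³) = -102 + (-28 + 484 + 10648) = -102 + 11104 = 11002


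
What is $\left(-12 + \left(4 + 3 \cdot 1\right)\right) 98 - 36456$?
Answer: $-36946$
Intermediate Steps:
$\left(-12 + \left(4 + 3 \cdot 1\right)\right) 98 - 36456 = \left(-12 + \left(4 + 3\right)\right) 98 - 36456 = \left(-12 + 7\right) 98 - 36456 = \left(-5\right) 98 - 36456 = -490 - 36456 = -36946$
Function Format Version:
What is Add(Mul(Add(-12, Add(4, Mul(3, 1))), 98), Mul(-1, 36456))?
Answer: -36946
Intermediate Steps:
Add(Mul(Add(-12, Add(4, Mul(3, 1))), 98), Mul(-1, 36456)) = Add(Mul(Add(-12, Add(4, 3)), 98), -36456) = Add(Mul(Add(-12, 7), 98), -36456) = Add(Mul(-5, 98), -36456) = Add(-490, -36456) = -36946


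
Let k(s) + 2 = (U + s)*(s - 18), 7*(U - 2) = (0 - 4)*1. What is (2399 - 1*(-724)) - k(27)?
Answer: 20084/7 ≈ 2869.1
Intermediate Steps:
U = 10/7 (U = 2 + ((0 - 4)*1)/7 = 2 + (-4*1)/7 = 2 + (⅐)*(-4) = 2 - 4/7 = 10/7 ≈ 1.4286)
k(s) = -2 + (-18 + s)*(10/7 + s) (k(s) = -2 + (10/7 + s)*(s - 18) = -2 + (10/7 + s)*(-18 + s) = -2 + (-18 + s)*(10/7 + s))
(2399 - 1*(-724)) - k(27) = (2399 - 1*(-724)) - (-194/7 + 27² - 116/7*27) = (2399 + 724) - (-194/7 + 729 - 3132/7) = 3123 - 1*1777/7 = 3123 - 1777/7 = 20084/7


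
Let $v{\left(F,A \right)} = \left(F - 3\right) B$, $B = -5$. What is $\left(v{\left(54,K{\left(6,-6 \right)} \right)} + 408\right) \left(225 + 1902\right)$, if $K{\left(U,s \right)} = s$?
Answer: $325431$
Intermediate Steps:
$v{\left(F,A \right)} = 15 - 5 F$ ($v{\left(F,A \right)} = \left(F - 3\right) \left(-5\right) = \left(-3 + F\right) \left(-5\right) = 15 - 5 F$)
$\left(v{\left(54,K{\left(6,-6 \right)} \right)} + 408\right) \left(225 + 1902\right) = \left(\left(15 - 270\right) + 408\right) \left(225 + 1902\right) = \left(\left(15 - 270\right) + 408\right) 2127 = \left(-255 + 408\right) 2127 = 153 \cdot 2127 = 325431$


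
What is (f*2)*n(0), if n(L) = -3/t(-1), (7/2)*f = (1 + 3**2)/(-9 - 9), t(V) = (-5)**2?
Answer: 4/105 ≈ 0.038095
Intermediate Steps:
t(V) = 25
f = -10/63 (f = 2*((1 + 3**2)/(-9 - 9))/7 = 2*((1 + 9)/(-18))/7 = 2*(10*(-1/18))/7 = (2/7)*(-5/9) = -10/63 ≈ -0.15873)
n(L) = -3/25
(f*2)*n(0) = -10/63*2*(-3/25) = -20/63*(-3/25) = 4/105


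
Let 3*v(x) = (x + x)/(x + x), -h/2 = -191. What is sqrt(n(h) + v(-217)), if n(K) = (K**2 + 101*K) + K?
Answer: sqrt(1663995)/3 ≈ 429.99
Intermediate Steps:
h = 382 (h = -2*(-191) = 382)
n(K) = K**2 + 102*K
v(x) = 1/3 (v(x) = ((x + x)/(x + x))/3 = ((2*x)/((2*x)))/3 = ((2*x)*(1/(2*x)))/3 = (1/3)*1 = 1/3)
sqrt(n(h) + v(-217)) = sqrt(382*(102 + 382) + 1/3) = sqrt(382*484 + 1/3) = sqrt(184888 + 1/3) = sqrt(554665/3) = sqrt(1663995)/3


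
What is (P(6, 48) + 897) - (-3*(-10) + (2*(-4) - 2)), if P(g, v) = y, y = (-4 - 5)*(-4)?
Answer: 913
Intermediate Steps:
y = 36 (y = -9*(-4) = 36)
P(g, v) = 36
(P(6, 48) + 897) - (-3*(-10) + (2*(-4) - 2)) = (36 + 897) - (-3*(-10) + (2*(-4) - 2)) = 933 - (30 + (-8 - 2)) = 933 - (30 - 10) = 933 - 1*20 = 933 - 20 = 913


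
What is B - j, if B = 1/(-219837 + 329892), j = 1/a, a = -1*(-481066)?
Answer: 371011/52943718630 ≈ 7.0076e-6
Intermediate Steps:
a = 481066
j = 1/481066 ≈ 2.0787e-6
B = 1/110055 ≈ 9.0864e-6
B - j = 1/110055 - 1*1/481066 = 1/110055 - 1/481066 = 371011/52943718630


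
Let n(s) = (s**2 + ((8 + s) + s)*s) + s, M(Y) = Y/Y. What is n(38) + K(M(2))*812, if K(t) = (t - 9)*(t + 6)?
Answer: -40798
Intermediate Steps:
M(Y) = 1
K(t) = (-9 + t)*(6 + t)
n(s) = s + s**2 + s*(8 + 2*s) (n(s) = (s**2 + (8 + 2*s)*s) + s = (s**2 + s*(8 + 2*s)) + s = s + s**2 + s*(8 + 2*s))
n(38) + K(M(2))*812 = 3*38*(3 + 38) + (-54 + 1**2 - 3*1)*812 = 3*38*41 + (-54 + 1 - 3)*812 = 4674 - 56*812 = 4674 - 45472 = -40798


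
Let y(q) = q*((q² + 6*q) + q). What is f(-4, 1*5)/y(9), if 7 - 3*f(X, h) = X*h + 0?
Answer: 1/144 ≈ 0.0069444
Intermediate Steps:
y(q) = q*(q² + 7*q)
f(X, h) = 7/3 - X*h/3 (f(X, h) = 7/3 - (X*h + 0)/3 = 7/3 - X*h/3)
f(-4, 1*5)/y(9) = (7/3 - ⅓*(-4)*1*5)/((9²*(7 + 9))) = (7/3 - ⅓*(-4)*5)/((81*16)) = (7/3 + 20/3)/1296 = 9*(1/1296) = 1/144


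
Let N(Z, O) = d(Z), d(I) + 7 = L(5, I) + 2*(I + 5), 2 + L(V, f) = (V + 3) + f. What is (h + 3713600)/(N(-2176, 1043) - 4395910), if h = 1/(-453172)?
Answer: -1682899539199/1995057554788 ≈ -0.84353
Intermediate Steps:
L(V, f) = 1 + V + f (L(V, f) = -2 + ((V + 3) + f) = -2 + ((3 + V) + f) = -2 + (3 + V + f) = 1 + V + f)
d(I) = 9 + 3*I (d(I) = -7 + ((1 + 5 + I) + 2*(I + 5)) = -7 + ((6 + I) + 2*(5 + I)) = -7 + ((6 + I) + (10 + 2*I)) = -7 + (16 + 3*I) = 9 + 3*I)
N(Z, O) = 9 + 3*Z
h = -1/453172 ≈ -2.2067e-6
(h + 3713600)/(N(-2176, 1043) - 4395910) = (-1/453172 + 3713600)/((9 + 3*(-2176)) - 4395910) = 1682899539199/(453172*((9 - 6528) - 4395910)) = 1682899539199/(453172*(-6519 - 4395910)) = (1682899539199/453172)/(-4402429) = (1682899539199/453172)*(-1/4402429) = -1682899539199/1995057554788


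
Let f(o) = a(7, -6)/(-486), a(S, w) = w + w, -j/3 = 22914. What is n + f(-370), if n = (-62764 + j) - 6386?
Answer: -11169250/81 ≈ -1.3789e+5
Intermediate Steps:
j = -68742 (j = -3*22914 = -68742)
a(S, w) = 2*w
f(o) = 2/81 (f(o) = (2*(-6))/(-486) = -12*(-1/486) = 2/81)
n = -137892 (n = (-62764 - 68742) - 6386 = -131506 - 6386 = -137892)
n + f(-370) = -137892 + 2/81 = -11169250/81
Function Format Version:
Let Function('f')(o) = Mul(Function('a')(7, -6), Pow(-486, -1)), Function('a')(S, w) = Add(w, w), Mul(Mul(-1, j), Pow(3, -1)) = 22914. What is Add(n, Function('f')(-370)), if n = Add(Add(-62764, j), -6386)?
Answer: Rational(-11169250, 81) ≈ -1.3789e+5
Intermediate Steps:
j = -68742 (j = Mul(-3, 22914) = -68742)
Function('a')(S, w) = Mul(2, w)
Function('f')(o) = Rational(2, 81) (Function('f')(o) = Mul(Mul(2, -6), Pow(-486, -1)) = Mul(-12, Rational(-1, 486)) = Rational(2, 81))
n = -137892 (n = Add(Add(-62764, -68742), -6386) = Add(-131506, -6386) = -137892)
Add(n, Function('f')(-370)) = Add(-137892, Rational(2, 81)) = Rational(-11169250, 81)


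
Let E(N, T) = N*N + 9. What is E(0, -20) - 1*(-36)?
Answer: 45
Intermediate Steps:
E(N, T) = 9 + N² (E(N, T) = N² + 9 = 9 + N²)
E(0, -20) - 1*(-36) = (9 + 0²) - 1*(-36) = (9 + 0) + 36 = 9 + 36 = 45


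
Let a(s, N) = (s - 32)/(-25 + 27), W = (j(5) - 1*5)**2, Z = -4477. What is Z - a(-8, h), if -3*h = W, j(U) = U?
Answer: -4457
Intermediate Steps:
W = 0 (W = (5 - 1*5)**2 = (5 - 5)**2 = 0**2 = 0)
h = 0 (h = -1/3*0 = 0)
a(s, N) = -16 + s/2 (a(s, N) = (-32 + s)/2 = (-32 + s)*(1/2) = -16 + s/2)
Z - a(-8, h) = -4477 - (-16 + (1/2)*(-8)) = -4477 - (-16 - 4) = -4477 - 1*(-20) = -4477 + 20 = -4457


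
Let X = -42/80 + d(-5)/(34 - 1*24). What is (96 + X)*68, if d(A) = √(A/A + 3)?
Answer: 65059/10 ≈ 6505.9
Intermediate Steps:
d(A) = 2 (d(A) = √(1 + 3) = √4 = 2)
X = -13/40 (X = -42/80 + 2/(34 - 1*24) = -42*1/80 + 2/(34 - 24) = -21/40 + 2/10 = -21/40 + 2*(⅒) = -21/40 + ⅕ = -13/40 ≈ -0.32500)
(96 + X)*68 = (96 - 13/40)*68 = (3827/40)*68 = 65059/10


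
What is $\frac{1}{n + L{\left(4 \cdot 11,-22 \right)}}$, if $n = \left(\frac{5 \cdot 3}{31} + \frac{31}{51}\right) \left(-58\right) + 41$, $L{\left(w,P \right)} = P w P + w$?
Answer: $\frac{1581}{33703253} \approx 4.6909 \cdot 10^{-5}$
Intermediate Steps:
$L{\left(w,P \right)} = w + w P^{2}$ ($L{\left(w,P \right)} = w P^{2} + w = w + w P^{2}$)
$n = - \frac{35287}{1581}$ ($n = \left(15 \cdot \frac{1}{31} + 31 \cdot \frac{1}{51}\right) \left(-58\right) + 41 = \left(\frac{15}{31} + \frac{31}{51}\right) \left(-58\right) + 41 = \frac{1726}{1581} \left(-58\right) + 41 = - \frac{100108}{1581} + 41 = - \frac{35287}{1581} \approx -22.319$)
$\frac{1}{n + L{\left(4 \cdot 11,-22 \right)}} = \frac{1}{- \frac{35287}{1581} + 4 \cdot 11 \left(1 + \left(-22\right)^{2}\right)} = \frac{1}{- \frac{35287}{1581} + 44 \left(1 + 484\right)} = \frac{1}{- \frac{35287}{1581} + 44 \cdot 485} = \frac{1}{- \frac{35287}{1581} + 21340} = \frac{1}{\frac{33703253}{1581}} = \frac{1581}{33703253}$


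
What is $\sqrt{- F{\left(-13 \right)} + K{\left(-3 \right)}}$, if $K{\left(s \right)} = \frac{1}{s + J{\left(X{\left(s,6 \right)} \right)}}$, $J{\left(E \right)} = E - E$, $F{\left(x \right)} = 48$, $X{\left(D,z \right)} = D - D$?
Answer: $\frac{i \sqrt{435}}{3} \approx 6.9522 i$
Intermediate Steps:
$X{\left(D,z \right)} = 0$
$J{\left(E \right)} = 0$
$K{\left(s \right)} = \frac{1}{s}$ ($K{\left(s \right)} = \frac{1}{s + 0} = \frac{1}{s}$)
$\sqrt{- F{\left(-13 \right)} + K{\left(-3 \right)}} = \sqrt{\left(-1\right) 48 + \frac{1}{-3}} = \sqrt{-48 - \frac{1}{3}} = \sqrt{- \frac{145}{3}} = \frac{i \sqrt{435}}{3}$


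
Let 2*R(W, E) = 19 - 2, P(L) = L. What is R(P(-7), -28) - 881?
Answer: -1745/2 ≈ -872.50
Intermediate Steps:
R(W, E) = 17/2 (R(W, E) = (19 - 2)/2 = (½)*17 = 17/2)
R(P(-7), -28) - 881 = 17/2 - 881 = -1745/2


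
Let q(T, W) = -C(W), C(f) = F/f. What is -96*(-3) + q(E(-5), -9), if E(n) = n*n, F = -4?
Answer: 2588/9 ≈ 287.56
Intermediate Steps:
E(n) = n²
C(f) = -4/f
q(T, W) = 4/W (q(T, W) = -(-4)/W = 4/W)
-96*(-3) + q(E(-5), -9) = -96*(-3) + 4/(-9) = 288 + 4*(-⅑) = 288 - 4/9 = 2588/9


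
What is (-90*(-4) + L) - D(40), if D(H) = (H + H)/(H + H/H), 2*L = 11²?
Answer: 34321/82 ≈ 418.55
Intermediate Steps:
L = 121/2 (L = (½)*11² = (½)*121 = 121/2 ≈ 60.500)
D(H) = 2*H/(1 + H) (D(H) = (2*H)/(H + 1) = (2*H)/(1 + H) = 2*H/(1 + H))
(-90*(-4) + L) - D(40) = (-90*(-4) + 121/2) - 2*40/(1 + 40) = (360 + 121/2) - 2*40/41 = 841/2 - 2*40/41 = 841/2 - 1*80/41 = 841/2 - 80/41 = 34321/82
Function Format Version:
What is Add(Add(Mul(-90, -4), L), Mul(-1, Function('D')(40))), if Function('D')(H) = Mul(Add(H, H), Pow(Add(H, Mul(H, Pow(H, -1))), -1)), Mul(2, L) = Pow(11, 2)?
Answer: Rational(34321, 82) ≈ 418.55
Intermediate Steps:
L = Rational(121, 2) (L = Mul(Rational(1, 2), Pow(11, 2)) = Mul(Rational(1, 2), 121) = Rational(121, 2) ≈ 60.500)
Function('D')(H) = Mul(2, H, Pow(Add(1, H), -1)) (Function('D')(H) = Mul(Mul(2, H), Pow(Add(H, 1), -1)) = Mul(Mul(2, H), Pow(Add(1, H), -1)) = Mul(2, H, Pow(Add(1, H), -1)))
Add(Add(Mul(-90, -4), L), Mul(-1, Function('D')(40))) = Add(Add(Mul(-90, -4), Rational(121, 2)), Mul(-1, Mul(2, 40, Pow(Add(1, 40), -1)))) = Add(Add(360, Rational(121, 2)), Mul(-1, Mul(2, 40, Pow(41, -1)))) = Add(Rational(841, 2), Mul(-1, Mul(2, 40, Rational(1, 41)))) = Add(Rational(841, 2), Mul(-1, Rational(80, 41))) = Add(Rational(841, 2), Rational(-80, 41)) = Rational(34321, 82)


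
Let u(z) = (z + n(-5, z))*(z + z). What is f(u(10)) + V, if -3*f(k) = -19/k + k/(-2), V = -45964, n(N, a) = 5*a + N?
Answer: -50358727/1100 ≈ -45781.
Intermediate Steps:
n(N, a) = N + 5*a
u(z) = 2*z*(-5 + 6*z) (u(z) = (z + (-5 + 5*z))*(z + z) = (-5 + 6*z)*(2*z) = 2*z*(-5 + 6*z))
f(k) = k/6 + 19/(3*k) (f(k) = -(-19/k + k/(-2))/3 = -(-19/k + k*(-1/2))/3 = -(-19/k - k/2)/3 = k/6 + 19/(3*k))
f(u(10)) + V = (38 + (2*10*(-5 + 6*10))**2)/(6*((2*10*(-5 + 6*10)))) - 45964 = (38 + (2*10*(-5 + 60))**2)/(6*((2*10*(-5 + 60)))) - 45964 = (38 + (2*10*55)**2)/(6*((2*10*55))) - 45964 = (1/6)*(38 + 1100**2)/1100 - 45964 = (1/6)*(1/1100)*(38 + 1210000) - 45964 = (1/6)*(1/1100)*1210038 - 45964 = 201673/1100 - 45964 = -50358727/1100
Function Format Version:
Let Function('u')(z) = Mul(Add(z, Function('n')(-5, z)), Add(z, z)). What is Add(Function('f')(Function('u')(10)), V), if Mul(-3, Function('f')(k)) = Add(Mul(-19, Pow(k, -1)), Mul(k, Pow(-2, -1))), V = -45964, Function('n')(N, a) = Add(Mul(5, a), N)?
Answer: Rational(-50358727, 1100) ≈ -45781.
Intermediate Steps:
Function('n')(N, a) = Add(N, Mul(5, a))
Function('u')(z) = Mul(2, z, Add(-5, Mul(6, z))) (Function('u')(z) = Mul(Add(z, Add(-5, Mul(5, z))), Add(z, z)) = Mul(Add(-5, Mul(6, z)), Mul(2, z)) = Mul(2, z, Add(-5, Mul(6, z))))
Function('f')(k) = Add(Mul(Rational(1, 6), k), Mul(Rational(19, 3), Pow(k, -1))) (Function('f')(k) = Mul(Rational(-1, 3), Add(Mul(-19, Pow(k, -1)), Mul(k, Pow(-2, -1)))) = Mul(Rational(-1, 3), Add(Mul(-19, Pow(k, -1)), Mul(k, Rational(-1, 2)))) = Mul(Rational(-1, 3), Add(Mul(-19, Pow(k, -1)), Mul(Rational(-1, 2), k))) = Add(Mul(Rational(1, 6), k), Mul(Rational(19, 3), Pow(k, -1))))
Add(Function('f')(Function('u')(10)), V) = Add(Mul(Rational(1, 6), Pow(Mul(2, 10, Add(-5, Mul(6, 10))), -1), Add(38, Pow(Mul(2, 10, Add(-5, Mul(6, 10))), 2))), -45964) = Add(Mul(Rational(1, 6), Pow(Mul(2, 10, Add(-5, 60)), -1), Add(38, Pow(Mul(2, 10, Add(-5, 60)), 2))), -45964) = Add(Mul(Rational(1, 6), Pow(Mul(2, 10, 55), -1), Add(38, Pow(Mul(2, 10, 55), 2))), -45964) = Add(Mul(Rational(1, 6), Pow(1100, -1), Add(38, Pow(1100, 2))), -45964) = Add(Mul(Rational(1, 6), Rational(1, 1100), Add(38, 1210000)), -45964) = Add(Mul(Rational(1, 6), Rational(1, 1100), 1210038), -45964) = Add(Rational(201673, 1100), -45964) = Rational(-50358727, 1100)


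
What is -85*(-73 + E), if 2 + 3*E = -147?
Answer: 31280/3 ≈ 10427.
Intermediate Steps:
E = -149/3 (E = -⅔ + (⅓)*(-147) = -⅔ - 49 = -149/3 ≈ -49.667)
-85*(-73 + E) = -85*(-73 - 149/3) = -85*(-368/3) = 31280/3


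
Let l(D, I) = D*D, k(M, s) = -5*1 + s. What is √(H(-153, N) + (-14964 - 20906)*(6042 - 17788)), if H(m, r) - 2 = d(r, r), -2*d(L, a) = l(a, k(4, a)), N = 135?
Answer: 7*√34393462/2 ≈ 20526.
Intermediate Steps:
k(M, s) = -5 + s
l(D, I) = D²
d(L, a) = -a²/2
H(m, r) = 2 - r²/2
√(H(-153, N) + (-14964 - 20906)*(6042 - 17788)) = √((2 - ½*135²) + (-14964 - 20906)*(6042 - 17788)) = √((2 - ½*18225) - 35870*(-11746)) = √((2 - 18225/2) + 421329020) = √(-18221/2 + 421329020) = √(842639819/2) = 7*√34393462/2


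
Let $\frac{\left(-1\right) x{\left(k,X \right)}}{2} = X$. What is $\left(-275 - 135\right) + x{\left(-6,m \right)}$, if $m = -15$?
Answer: $-380$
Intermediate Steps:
$x{\left(k,X \right)} = - 2 X$
$\left(-275 - 135\right) + x{\left(-6,m \right)} = \left(-275 - 135\right) - -30 = -410 + 30 = -380$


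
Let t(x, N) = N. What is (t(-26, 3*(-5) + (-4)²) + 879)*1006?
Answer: 885280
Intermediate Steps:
(t(-26, 3*(-5) + (-4)²) + 879)*1006 = ((3*(-5) + (-4)²) + 879)*1006 = ((-15 + 16) + 879)*1006 = (1 + 879)*1006 = 880*1006 = 885280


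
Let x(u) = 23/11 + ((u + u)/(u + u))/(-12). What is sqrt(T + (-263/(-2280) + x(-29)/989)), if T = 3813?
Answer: 9*sqrt(804526404926090)/4134020 ≈ 61.750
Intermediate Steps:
x(u) = 265/132 (x(u) = 23*(1/11) + ((2*u)/((2*u)))*(-1/12) = 23/11 + ((2*u)*(1/(2*u)))*(-1/12) = 23/11 + 1*(-1/12) = 23/11 - 1/12 = 265/132)
sqrt(T + (-263/(-2280) + x(-29)/989)) = sqrt(3813 + (-263/(-2280) + (265/132)/989)) = sqrt(3813 + (-263*(-1/2280) + (265/132)*(1/989))) = sqrt(3813 + (263/2280 + 265/130548)) = sqrt(3813 + 970509/8268040) = sqrt(31527007029/8268040) = 9*sqrt(804526404926090)/4134020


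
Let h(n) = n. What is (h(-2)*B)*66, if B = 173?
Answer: -22836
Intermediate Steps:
(h(-2)*B)*66 = -2*173*66 = -346*66 = -22836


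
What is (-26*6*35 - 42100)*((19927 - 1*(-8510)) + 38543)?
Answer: -3185568800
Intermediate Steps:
(-26*6*35 - 42100)*((19927 - 1*(-8510)) + 38543) = (-156*35 - 42100)*((19927 + 8510) + 38543) = (-5460 - 42100)*(28437 + 38543) = -47560*66980 = -3185568800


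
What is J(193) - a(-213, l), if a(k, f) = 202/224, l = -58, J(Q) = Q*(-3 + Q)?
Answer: 4106939/112 ≈ 36669.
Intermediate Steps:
a(k, f) = 101/112 (a(k, f) = 202*(1/224) = 101/112)
J(193) - a(-213, l) = 193*(-3 + 193) - 1*101/112 = 193*190 - 101/112 = 36670 - 101/112 = 4106939/112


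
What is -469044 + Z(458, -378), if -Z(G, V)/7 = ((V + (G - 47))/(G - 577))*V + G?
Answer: -8040724/17 ≈ -4.7298e+5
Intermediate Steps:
Z(G, V) = -7*G - 7*V*(-47 + G + V)/(-577 + G) (Z(G, V) = -7*(((V + (G - 47))/(G - 577))*V + G) = -7*(((V + (-47 + G))/(-577 + G))*V + G) = -7*(((-47 + G + V)/(-577 + G))*V + G) = -7*(V*(-47 + G + V)/(-577 + G) + G) = -7*(G + V*(-47 + G + V)/(-577 + G)) = -7*G - 7*V*(-47 + G + V)/(-577 + G))
-469044 + Z(458, -378) = -469044 + 7*(-1*458**2 - 1*(-378)**2 + 47*(-378) + 577*458 - 1*458*(-378))/(-577 + 458) = -469044 + 7*(-1*209764 - 1*142884 - 17766 + 264266 + 173124)/(-119) = -469044 + 7*(-1/119)*(-209764 - 142884 - 17766 + 264266 + 173124) = -469044 + 7*(-1/119)*66976 = -469044 - 66976/17 = -8040724/17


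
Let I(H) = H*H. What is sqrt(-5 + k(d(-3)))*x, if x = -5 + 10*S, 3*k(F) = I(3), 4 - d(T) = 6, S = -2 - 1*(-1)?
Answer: -15*I*sqrt(2) ≈ -21.213*I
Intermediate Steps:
S = -1 (S = -2 + 1 = -1)
d(T) = -2 (d(T) = 4 - 1*6 = 4 - 6 = -2)
I(H) = H**2
k(F) = 3 (k(F) = (1/3)*3**2 = (1/3)*9 = 3)
x = -15 (x = -5 + 10*(-1) = -5 - 10 = -15)
sqrt(-5 + k(d(-3)))*x = sqrt(-5 + 3)*(-15) = sqrt(-2)*(-15) = (I*sqrt(2))*(-15) = -15*I*sqrt(2)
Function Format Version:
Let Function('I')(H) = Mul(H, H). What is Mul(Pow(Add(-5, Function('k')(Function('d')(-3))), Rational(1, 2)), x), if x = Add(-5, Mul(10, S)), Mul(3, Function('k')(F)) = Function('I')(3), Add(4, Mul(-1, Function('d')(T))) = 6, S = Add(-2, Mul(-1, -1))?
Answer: Mul(-15, I, Pow(2, Rational(1, 2))) ≈ Mul(-21.213, I)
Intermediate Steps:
S = -1 (S = Add(-2, 1) = -1)
Function('d')(T) = -2 (Function('d')(T) = Add(4, Mul(-1, 6)) = Add(4, -6) = -2)
Function('I')(H) = Pow(H, 2)
Function('k')(F) = 3 (Function('k')(F) = Mul(Rational(1, 3), Pow(3, 2)) = Mul(Rational(1, 3), 9) = 3)
x = -15 (x = Add(-5, Mul(10, -1)) = Add(-5, -10) = -15)
Mul(Pow(Add(-5, Function('k')(Function('d')(-3))), Rational(1, 2)), x) = Mul(Pow(Add(-5, 3), Rational(1, 2)), -15) = Mul(Pow(-2, Rational(1, 2)), -15) = Mul(Mul(I, Pow(2, Rational(1, 2))), -15) = Mul(-15, I, Pow(2, Rational(1, 2)))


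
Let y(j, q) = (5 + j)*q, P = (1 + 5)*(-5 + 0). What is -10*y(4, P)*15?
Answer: 40500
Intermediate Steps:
P = -30 (P = 6*(-5) = -30)
y(j, q) = q*(5 + j)
-10*y(4, P)*15 = -(-300)*(5 + 4)*15 = -(-300)*9*15 = -10*(-270)*15 = 2700*15 = 40500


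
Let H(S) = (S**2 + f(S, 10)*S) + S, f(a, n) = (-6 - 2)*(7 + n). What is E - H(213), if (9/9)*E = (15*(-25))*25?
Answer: -25989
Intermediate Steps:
f(a, n) = -56 - 8*n (f(a, n) = -8*(7 + n) = -56 - 8*n)
H(S) = S**2 - 135*S (H(S) = (S**2 + (-56 - 8*10)*S) + S = (S**2 + (-56 - 80)*S) + S = (S**2 - 136*S) + S = S**2 - 135*S)
E = -9375 (E = (15*(-25))*25 = -375*25 = -9375)
E - H(213) = -9375 - 213*(-135 + 213) = -9375 - 213*78 = -9375 - 1*16614 = -9375 - 16614 = -25989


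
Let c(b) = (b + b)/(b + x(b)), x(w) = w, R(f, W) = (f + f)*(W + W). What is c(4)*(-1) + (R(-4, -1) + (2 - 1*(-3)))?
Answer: 20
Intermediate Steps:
R(f, W) = 4*W*f (R(f, W) = (2*f)*(2*W) = 4*W*f)
c(b) = 1 (c(b) = (b + b)/(b + b) = (2*b)/((2*b)) = (2*b)*(1/(2*b)) = 1)
c(4)*(-1) + (R(-4, -1) + (2 - 1*(-3))) = 1*(-1) + (4*(-1)*(-4) + (2 - 1*(-3))) = -1 + (16 + (2 + 3)) = -1 + (16 + 5) = -1 + 21 = 20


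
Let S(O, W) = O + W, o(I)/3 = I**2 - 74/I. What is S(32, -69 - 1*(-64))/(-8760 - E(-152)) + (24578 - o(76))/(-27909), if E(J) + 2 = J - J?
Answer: -87229849/331722387 ≈ -0.26296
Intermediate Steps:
o(I) = -222/I + 3*I**2 (o(I) = 3*(I**2 - 74/I) = -222/I + 3*I**2)
E(J) = -2 (E(J) = -2 + (J - J) = -2 + 0 = -2)
S(32, -69 - 1*(-64))/(-8760 - E(-152)) + (24578 - o(76))/(-27909) = (32 + (-69 - 1*(-64)))/(-8760 - 1*(-2)) + (24578 - 3*(-74 + 76**3)/76)/(-27909) = (32 + (-69 + 64))/(-8760 + 2) + (24578 - 3*(-74 + 438976)/76)*(-1/27909) = (32 - 5)/(-8758) + (24578 - 3*438902/76)*(-1/27909) = 27*(-1/8758) + (24578 - 1*658353/38)*(-1/27909) = -27/8758 + (24578 - 658353/38)*(-1/27909) = -27/8758 + (275611/38)*(-1/27909) = -27/8758 - 39373/151506 = -87229849/331722387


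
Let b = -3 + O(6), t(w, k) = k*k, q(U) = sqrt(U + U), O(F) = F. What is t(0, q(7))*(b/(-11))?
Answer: -42/11 ≈ -3.8182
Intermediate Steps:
q(U) = sqrt(2)*sqrt(U) (q(U) = sqrt(2*U) = sqrt(2)*sqrt(U))
t(w, k) = k**2
b = 3 (b = -3 + 6 = 3)
t(0, q(7))*(b/(-11)) = (sqrt(2)*sqrt(7))**2*(3/(-11)) = (sqrt(14))**2*(3*(-1/11)) = 14*(-3/11) = -42/11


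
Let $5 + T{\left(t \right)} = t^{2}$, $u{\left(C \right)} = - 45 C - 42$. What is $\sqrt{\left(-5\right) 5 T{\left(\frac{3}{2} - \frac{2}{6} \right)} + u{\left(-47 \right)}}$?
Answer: $\frac{\sqrt{77903}}{6} \approx 46.518$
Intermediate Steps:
$u{\left(C \right)} = -42 - 45 C$
$T{\left(t \right)} = -5 + t^{2}$
$\sqrt{\left(-5\right) 5 T{\left(\frac{3}{2} - \frac{2}{6} \right)} + u{\left(-47 \right)}} = \sqrt{\left(-5\right) 5 \left(-5 + \left(\frac{3}{2} - \frac{2}{6}\right)^{2}\right) - -2073} = \sqrt{- 25 \left(-5 + \left(3 \cdot \frac{1}{2} - \frac{1}{3}\right)^{2}\right) + \left(-42 + 2115\right)} = \sqrt{- 25 \left(-5 + \left(\frac{3}{2} - \frac{1}{3}\right)^{2}\right) + 2073} = \sqrt{- 25 \left(-5 + \left(\frac{7}{6}\right)^{2}\right) + 2073} = \sqrt{- 25 \left(-5 + \frac{49}{36}\right) + 2073} = \sqrt{\left(-25\right) \left(- \frac{131}{36}\right) + 2073} = \sqrt{\frac{3275}{36} + 2073} = \sqrt{\frac{77903}{36}} = \frac{\sqrt{77903}}{6}$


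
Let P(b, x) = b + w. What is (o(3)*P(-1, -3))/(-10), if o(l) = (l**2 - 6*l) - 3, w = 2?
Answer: 6/5 ≈ 1.2000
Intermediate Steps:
o(l) = -3 + l**2 - 6*l
P(b, x) = 2 + b (P(b, x) = b + 2 = 2 + b)
(o(3)*P(-1, -3))/(-10) = ((-3 + 3**2 - 6*3)*(2 - 1))/(-10) = ((-3 + 9 - 18)*1)*(-1/10) = -12*1*(-1/10) = -12*(-1/10) = 6/5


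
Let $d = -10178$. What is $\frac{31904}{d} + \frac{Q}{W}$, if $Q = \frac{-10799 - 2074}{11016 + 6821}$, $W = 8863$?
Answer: $- \frac{2521906518809}{804516605459} \approx -3.1347$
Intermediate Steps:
$Q = - \frac{12873}{17837} \approx -0.7217$
$\frac{31904}{d} + \frac{Q}{W} = \frac{31904}{-10178} - \frac{12873}{17837 \cdot 8863} = 31904 \left(- \frac{1}{10178}\right) - \frac{12873}{158089331} = - \frac{15952}{5089} - \frac{12873}{158089331} = - \frac{2521906518809}{804516605459}$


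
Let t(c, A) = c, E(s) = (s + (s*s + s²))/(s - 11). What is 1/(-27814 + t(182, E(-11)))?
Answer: -1/27632 ≈ -3.6190e-5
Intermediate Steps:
E(s) = (s + 2*s²)/(-11 + s) (E(s) = (s + (s² + s²))/(-11 + s) = (s + 2*s²)/(-11 + s))
1/(-27814 + t(182, E(-11))) = 1/(-27814 + 182) = 1/(-27632) = -1/27632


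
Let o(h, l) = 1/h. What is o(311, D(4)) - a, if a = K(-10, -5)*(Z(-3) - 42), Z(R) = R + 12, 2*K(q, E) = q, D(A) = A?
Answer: -51314/311 ≈ -165.00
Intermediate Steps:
K(q, E) = q/2
Z(R) = 12 + R
a = 165 (a = ((½)*(-10))*((12 - 3) - 42) = -5*(9 - 42) = -5*(-33) = 165)
o(311, D(4)) - a = 1/311 - 1*165 = 1/311 - 165 = -51314/311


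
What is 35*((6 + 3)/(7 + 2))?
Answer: 35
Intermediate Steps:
35*((6 + 3)/(7 + 2)) = 35*(9/9) = 35*(9*(1/9)) = 35*1 = 35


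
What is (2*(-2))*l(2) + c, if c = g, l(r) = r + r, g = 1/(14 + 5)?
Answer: -303/19 ≈ -15.947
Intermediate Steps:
g = 1/19 ≈ 0.052632
l(r) = 2*r
c = 1/19 ≈ 0.052632
(2*(-2))*l(2) + c = (2*(-2))*(2*2) + 1/19 = -4*4 + 1/19 = -16 + 1/19 = -303/19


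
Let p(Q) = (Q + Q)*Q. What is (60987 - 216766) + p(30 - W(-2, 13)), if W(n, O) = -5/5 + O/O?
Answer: -153979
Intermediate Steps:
W(n, O) = 0 (W(n, O) = -5*1/5 + 1 = -1 + 1 = 0)
p(Q) = 2*Q**2 (p(Q) = (2*Q)*Q = 2*Q**2)
(60987 - 216766) + p(30 - W(-2, 13)) = (60987 - 216766) + 2*(30 - 1*0)**2 = -155779 + 2*(30 + 0)**2 = -155779 + 2*30**2 = -155779 + 2*900 = -155779 + 1800 = -153979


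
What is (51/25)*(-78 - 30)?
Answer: -5508/25 ≈ -220.32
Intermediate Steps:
(51/25)*(-78 - 30) = (51*(1/25))*(-108) = (51/25)*(-108) = -5508/25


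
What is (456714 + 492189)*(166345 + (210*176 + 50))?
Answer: 192964169565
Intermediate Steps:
(456714 + 492189)*(166345 + (210*176 + 50)) = 948903*(166345 + (36960 + 50)) = 948903*(166345 + 37010) = 948903*203355 = 192964169565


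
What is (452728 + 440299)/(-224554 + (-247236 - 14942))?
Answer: -893027/486732 ≈ -1.8347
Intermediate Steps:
(452728 + 440299)/(-224554 + (-247236 - 14942)) = 893027/(-224554 - 262178) = 893027/(-486732) = 893027*(-1/486732) = -893027/486732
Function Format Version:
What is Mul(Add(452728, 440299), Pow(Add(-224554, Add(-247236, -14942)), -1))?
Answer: Rational(-893027, 486732) ≈ -1.8347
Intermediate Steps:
Mul(Add(452728, 440299), Pow(Add(-224554, Add(-247236, -14942)), -1)) = Mul(893027, Pow(Add(-224554, -262178), -1)) = Mul(893027, Pow(-486732, -1)) = Mul(893027, Rational(-1, 486732)) = Rational(-893027, 486732)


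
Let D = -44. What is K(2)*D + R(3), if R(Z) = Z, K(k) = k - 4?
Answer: 91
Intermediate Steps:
K(k) = -4 + k
K(2)*D + R(3) = (-4 + 2)*(-44) + 3 = -2*(-44) + 3 = 88 + 3 = 91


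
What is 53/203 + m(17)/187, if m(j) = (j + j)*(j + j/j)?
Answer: 7891/2233 ≈ 3.5338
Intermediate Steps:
m(j) = 2*j*(1 + j) (m(j) = (2*j)*(j + 1) = (2*j)*(1 + j) = 2*j*(1 + j))
53/203 + m(17)/187 = 53/203 + (2*17*(1 + 17))/187 = 53*(1/203) + (2*17*18)*(1/187) = 53/203 + 612*(1/187) = 53/203 + 36/11 = 7891/2233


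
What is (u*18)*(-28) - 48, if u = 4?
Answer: -2064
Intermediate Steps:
(u*18)*(-28) - 48 = (4*18)*(-28) - 48 = 72*(-28) - 48 = -2016 - 48 = -2064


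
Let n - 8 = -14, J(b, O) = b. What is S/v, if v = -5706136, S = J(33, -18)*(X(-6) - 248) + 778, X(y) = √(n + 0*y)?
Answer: 3703/2853068 - 33*I*√6/5706136 ≈ 0.0012979 - 1.4166e-5*I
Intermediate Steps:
n = -6 (n = 8 - 14 = -6)
X(y) = I*√6 (X(y) = √(-6 + 0*y) = √(-6 + 0) = √(-6) = I*√6)
S = -7406 + 33*I*√6 (S = 33*(I*√6 - 248) + 778 = 33*(-248 + I*√6) + 778 = (-8184 + 33*I*√6) + 778 = -7406 + 33*I*√6 ≈ -7406.0 + 80.833*I)
S/v = (-7406 + 33*I*√6)/(-5706136) = (-7406 + 33*I*√6)*(-1/5706136) = 3703/2853068 - 33*I*√6/5706136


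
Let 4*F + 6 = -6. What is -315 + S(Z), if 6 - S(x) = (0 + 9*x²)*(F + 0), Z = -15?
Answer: 5766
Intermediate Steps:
F = -3 (F = -3/2 + (¼)*(-6) = -3/2 - 3/2 = -3)
S(x) = 6 + 27*x² (S(x) = 6 - (0 + 9*x²)*(-3 + 0) = 6 - 9*x²*(-3) = 6 - (-27)*x² = 6 + 27*x²)
-315 + S(Z) = -315 + (6 + 27*(-15)²) = -315 + (6 + 27*225) = -315 + (6 + 6075) = -315 + 6081 = 5766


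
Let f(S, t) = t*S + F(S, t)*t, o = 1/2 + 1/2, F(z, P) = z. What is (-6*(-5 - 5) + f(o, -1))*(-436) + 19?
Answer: -25269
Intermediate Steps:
o = 1 (o = 1*(½) + 1*(½) = ½ + ½ = 1)
f(S, t) = 2*S*t (f(S, t) = t*S + S*t = S*t + S*t = 2*S*t)
(-6*(-5 - 5) + f(o, -1))*(-436) + 19 = (-6*(-5 - 5) + 2*1*(-1))*(-436) + 19 = (-6*(-10) - 2)*(-436) + 19 = (60 - 2)*(-436) + 19 = 58*(-436) + 19 = -25288 + 19 = -25269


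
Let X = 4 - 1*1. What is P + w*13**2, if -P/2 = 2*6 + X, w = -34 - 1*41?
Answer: -12705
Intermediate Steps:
X = 3 (X = 4 - 1 = 3)
w = -75 (w = -34 - 41 = -75)
P = -30 (P = -2*(2*6 + 3) = -2*(12 + 3) = -2*15 = -30)
P + w*13**2 = -30 - 75*13**2 = -30 - 75*169 = -30 - 12675 = -12705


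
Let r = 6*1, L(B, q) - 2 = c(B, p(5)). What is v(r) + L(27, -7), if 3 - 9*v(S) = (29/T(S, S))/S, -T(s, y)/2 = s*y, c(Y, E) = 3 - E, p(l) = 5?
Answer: 1325/3888 ≈ 0.34079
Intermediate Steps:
L(B, q) = 0 (L(B, q) = 2 + (3 - 1*5) = 2 + (3 - 5) = 2 - 2 = 0)
T(s, y) = -2*s*y
r = 6
v(S) = 1/3 + 29/(18*S**3) (v(S) = 1/3 - 29/((-2*S*S))/(9*S) = 1/3 - 29/((-2*S**2))/(9*S) = 1/3 - 29*(-1/(2*S**2))/(9*S) = 1/3 - (-29/(2*S**2))/(9*S) = 1/3 - (-29)/(18*S**3) = 1/3 + 29/(18*S**3))
v(r) + L(27, -7) = (1/3 + (29/18)/6**3) + 0 = (1/3 + (29/18)*(1/216)) + 0 = (1/3 + 29/3888) + 0 = 1325/3888 + 0 = 1325/3888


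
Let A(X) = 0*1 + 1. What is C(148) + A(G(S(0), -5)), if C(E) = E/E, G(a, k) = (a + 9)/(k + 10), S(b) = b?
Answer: 2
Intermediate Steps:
G(a, k) = (9 + a)/(10 + k)
C(E) = 1
A(X) = 1 (A(X) = 0 + 1 = 1)
C(148) + A(G(S(0), -5)) = 1 + 1 = 2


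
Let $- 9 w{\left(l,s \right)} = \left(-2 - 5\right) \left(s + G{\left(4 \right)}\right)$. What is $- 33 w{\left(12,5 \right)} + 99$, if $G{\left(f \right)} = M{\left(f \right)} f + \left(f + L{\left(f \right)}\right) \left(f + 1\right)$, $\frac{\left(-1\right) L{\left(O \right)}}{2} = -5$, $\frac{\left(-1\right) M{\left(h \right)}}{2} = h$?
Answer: $- \frac{3014}{3} \approx -1004.7$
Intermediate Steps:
$M{\left(h \right)} = - 2 h$
$L{\left(O \right)} = 10$ ($L{\left(O \right)} = \left(-2\right) \left(-5\right) = 10$)
$G{\left(f \right)} = - 2 f^{2} + \left(1 + f\right) \left(10 + f\right)$ ($G{\left(f \right)} = - 2 f f + \left(f + 10\right) \left(f + 1\right) = - 2 f^{2} + \left(10 + f\right) \left(1 + f\right) = - 2 f^{2} + \left(1 + f\right) \left(10 + f\right)$)
$w{\left(l,s \right)} = \frac{266}{9} + \frac{7 s}{9}$ ($w{\left(l,s \right)} = - \frac{\left(-2 - 5\right) \left(s + \left(10 - 4^{2} + 11 \cdot 4\right)\right)}{9} = - \frac{\left(-7\right) \left(s + \left(10 - 16 + 44\right)\right)}{9} = - \frac{\left(-7\right) \left(s + 38\right)}{9} = - \frac{\left(-7\right) \left(38 + s\right)}{9} = - \frac{-266 - 7 s}{9} = \frac{266}{9} + \frac{7 s}{9}$)
$- 33 w{\left(12,5 \right)} + 99 = - 33 \left(\frac{266}{9} + \frac{7}{9} \cdot 5\right) + 99 = - 33 \left(\frac{266}{9} + \frac{35}{9}\right) + 99 = \left(-33\right) \frac{301}{9} + 99 = - \frac{3311}{3} + 99 = - \frac{3014}{3}$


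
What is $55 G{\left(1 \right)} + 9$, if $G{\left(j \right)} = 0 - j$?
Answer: $-46$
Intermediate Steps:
$G{\left(j \right)} = - j$
$55 G{\left(1 \right)} + 9 = 55 \left(\left(-1\right) 1\right) + 9 = 55 \left(-1\right) + 9 = -55 + 9 = -46$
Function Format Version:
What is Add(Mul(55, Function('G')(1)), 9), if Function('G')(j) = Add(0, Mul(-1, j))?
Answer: -46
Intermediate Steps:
Function('G')(j) = Mul(-1, j)
Add(Mul(55, Function('G')(1)), 9) = Add(Mul(55, Mul(-1, 1)), 9) = Add(Mul(55, -1), 9) = Add(-55, 9) = -46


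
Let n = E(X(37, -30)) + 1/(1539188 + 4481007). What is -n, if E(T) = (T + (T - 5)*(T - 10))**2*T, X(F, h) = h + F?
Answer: -42141366/6020195 ≈ -7.0000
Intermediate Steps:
X(F, h) = F + h
E(T) = T*(T + (-10 + T)*(-5 + T))**2 (E(T) = (T + (-5 + T)*(-10 + T))**2*T = (T + (-10 + T)*(-5 + T))**2*T = T*(T + (-10 + T)*(-5 + T))**2)
n = 42141366/6020195 (n = (37 - 30)*(50 + (37 - 30)**2 - 14*(37 - 30))**2 + 1/(1539188 + 4481007) = 7*(50 + 7**2 - 14*7)**2 + 1/6020195 = 7*(50 + 49 - 98)**2 + 1/6020195 = 7*1**2 + 1/6020195 = 7*1 + 1/6020195 = 7 + 1/6020195 = 42141366/6020195 ≈ 7.0000)
-n = -1*42141366/6020195 = -42141366/6020195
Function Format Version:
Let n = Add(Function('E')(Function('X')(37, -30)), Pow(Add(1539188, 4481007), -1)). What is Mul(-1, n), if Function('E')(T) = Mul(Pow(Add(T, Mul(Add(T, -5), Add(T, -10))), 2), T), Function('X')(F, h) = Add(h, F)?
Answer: Rational(-42141366, 6020195) ≈ -7.0000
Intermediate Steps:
Function('X')(F, h) = Add(F, h)
Function('E')(T) = Mul(T, Pow(Add(T, Mul(Add(-10, T), Add(-5, T))), 2)) (Function('E')(T) = Mul(Pow(Add(T, Mul(Add(-5, T), Add(-10, T))), 2), T) = Mul(Pow(Add(T, Mul(Add(-10, T), Add(-5, T))), 2), T) = Mul(T, Pow(Add(T, Mul(Add(-10, T), Add(-5, T))), 2)))
n = Rational(42141366, 6020195) (n = Add(Mul(Add(37, -30), Pow(Add(50, Pow(Add(37, -30), 2), Mul(-14, Add(37, -30))), 2)), Pow(Add(1539188, 4481007), -1)) = Add(Mul(7, Pow(Add(50, Pow(7, 2), Mul(-14, 7)), 2)), Pow(6020195, -1)) = Add(Mul(7, Pow(Add(50, 49, -98), 2)), Rational(1, 6020195)) = Add(Mul(7, Pow(1, 2)), Rational(1, 6020195)) = Add(Mul(7, 1), Rational(1, 6020195)) = Add(7, Rational(1, 6020195)) = Rational(42141366, 6020195) ≈ 7.0000)
Mul(-1, n) = Mul(-1, Rational(42141366, 6020195)) = Rational(-42141366, 6020195)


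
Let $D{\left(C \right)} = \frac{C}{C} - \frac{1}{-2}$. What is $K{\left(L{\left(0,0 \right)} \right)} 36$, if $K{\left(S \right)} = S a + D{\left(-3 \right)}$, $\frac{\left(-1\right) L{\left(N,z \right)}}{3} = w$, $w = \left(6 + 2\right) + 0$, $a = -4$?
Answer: $3510$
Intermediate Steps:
$D{\left(C \right)} = \frac{3}{2}$ ($D{\left(C \right)} = 1 - - \frac{1}{2} = 1 + \frac{1}{2} = \frac{3}{2}$)
$w = 8$ ($w = 8 + 0 = 8$)
$L{\left(N,z \right)} = -24$ ($L{\left(N,z \right)} = \left(-3\right) 8 = -24$)
$K{\left(S \right)} = \frac{3}{2} - 4 S$ ($K{\left(S \right)} = S \left(-4\right) + \frac{3}{2} = - 4 S + \frac{3}{2} = \frac{3}{2} - 4 S$)
$K{\left(L{\left(0,0 \right)} \right)} 36 = \left(\frac{3}{2} - -96\right) 36 = \left(\frac{3}{2} + 96\right) 36 = \frac{195}{2} \cdot 36 = 3510$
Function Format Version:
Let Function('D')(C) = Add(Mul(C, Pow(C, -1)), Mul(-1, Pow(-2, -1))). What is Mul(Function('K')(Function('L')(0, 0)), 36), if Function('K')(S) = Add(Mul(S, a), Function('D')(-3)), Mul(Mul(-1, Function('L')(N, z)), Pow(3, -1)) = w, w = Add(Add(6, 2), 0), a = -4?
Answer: 3510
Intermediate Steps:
Function('D')(C) = Rational(3, 2) (Function('D')(C) = Add(1, Mul(-1, Rational(-1, 2))) = Add(1, Rational(1, 2)) = Rational(3, 2))
w = 8 (w = Add(8, 0) = 8)
Function('L')(N, z) = -24 (Function('L')(N, z) = Mul(-3, 8) = -24)
Function('K')(S) = Add(Rational(3, 2), Mul(-4, S)) (Function('K')(S) = Add(Mul(S, -4), Rational(3, 2)) = Add(Mul(-4, S), Rational(3, 2)) = Add(Rational(3, 2), Mul(-4, S)))
Mul(Function('K')(Function('L')(0, 0)), 36) = Mul(Add(Rational(3, 2), Mul(-4, -24)), 36) = Mul(Add(Rational(3, 2), 96), 36) = Mul(Rational(195, 2), 36) = 3510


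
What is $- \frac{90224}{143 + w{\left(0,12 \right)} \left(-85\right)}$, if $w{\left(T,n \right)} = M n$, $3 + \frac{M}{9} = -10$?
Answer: $- \frac{90224}{119483} \approx -0.75512$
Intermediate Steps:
$M = -117$ ($M = -27 + 9 \left(-10\right) = -27 - 90 = -117$)
$w{\left(T,n \right)} = - 117 n$
$- \frac{90224}{143 + w{\left(0,12 \right)} \left(-85\right)} = - \frac{90224}{143 + \left(-117\right) 12 \left(-85\right)} = - \frac{90224}{143 - -119340} = - \frac{90224}{143 + 119340} = - \frac{90224}{119483}$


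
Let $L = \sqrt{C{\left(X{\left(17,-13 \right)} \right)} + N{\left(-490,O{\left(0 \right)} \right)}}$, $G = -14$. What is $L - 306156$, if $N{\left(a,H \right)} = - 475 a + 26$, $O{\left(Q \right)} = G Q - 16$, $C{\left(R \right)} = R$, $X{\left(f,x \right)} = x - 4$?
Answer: $-306156 + \sqrt{232759} \approx -3.0567 \cdot 10^{5}$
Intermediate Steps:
$X{\left(f,x \right)} = -4 + x$
$O{\left(Q \right)} = -16 - 14 Q$ ($O{\left(Q \right)} = - 14 Q - 16 = -16 - 14 Q$)
$N{\left(a,H \right)} = 26 - 475 a$
$L = \sqrt{232759}$ ($L = \sqrt{\left(-4 - 13\right) + \left(26 - -232750\right)} = \sqrt{-17 + \left(26 + 232750\right)} = \sqrt{-17 + 232776} = \sqrt{232759} \approx 482.45$)
$L - 306156 = \sqrt{232759} - 306156 = -306156 + \sqrt{232759}$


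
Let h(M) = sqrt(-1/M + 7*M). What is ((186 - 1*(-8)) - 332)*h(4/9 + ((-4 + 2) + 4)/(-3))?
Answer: -23*sqrt(106) ≈ -236.80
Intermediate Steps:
((186 - 1*(-8)) - 332)*h(4/9 + ((-4 + 2) + 4)/(-3)) = ((186 - 1*(-8)) - 332)*sqrt(-1/(4/9 + ((-4 + 2) + 4)/(-3)) + 7*(4/9 + ((-4 + 2) + 4)/(-3))) = ((186 + 8) - 332)*sqrt(-1/(4*(1/9) + (-2 + 4)*(-1/3)) + 7*(4*(1/9) + (-2 + 4)*(-1/3))) = (194 - 332)*sqrt(-1/(4/9 + 2*(-1/3)) + 7*(4/9 + 2*(-1/3))) = -138*sqrt(-1/(4/9 - 2/3) + 7*(4/9 - 2/3)) = -138*sqrt(-1/(-2/9) + 7*(-2/9)) = -138*sqrt(-1*(-9/2) - 14/9) = -138*sqrt(9/2 - 14/9) = -23*sqrt(106)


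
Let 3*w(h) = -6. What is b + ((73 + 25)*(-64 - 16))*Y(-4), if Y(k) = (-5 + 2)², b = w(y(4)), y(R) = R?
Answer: -70562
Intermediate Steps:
w(h) = -2 (w(h) = (⅓)*(-6) = -2)
b = -2
Y(k) = 9 (Y(k) = (-3)² = 9)
b + ((73 + 25)*(-64 - 16))*Y(-4) = -2 + ((73 + 25)*(-64 - 16))*9 = -2 + (98*(-80))*9 = -2 - 7840*9 = -2 - 70560 = -70562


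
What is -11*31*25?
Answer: -8525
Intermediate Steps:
-11*31*25 = -341*25 = -8525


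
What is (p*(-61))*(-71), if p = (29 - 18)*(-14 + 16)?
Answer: 95282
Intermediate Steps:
p = 22 (p = 11*2 = 22)
(p*(-61))*(-71) = (22*(-61))*(-71) = -1342*(-71) = 95282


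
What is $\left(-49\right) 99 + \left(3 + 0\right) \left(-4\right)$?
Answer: $-4863$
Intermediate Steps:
$\left(-49\right) 99 + \left(3 + 0\right) \left(-4\right) = -4851 + 3 \left(-4\right) = -4851 - 12 = -4863$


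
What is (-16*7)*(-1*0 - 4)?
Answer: 448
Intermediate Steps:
(-16*7)*(-1*0 - 4) = -112*(0 - 4) = -112*(-4) = 448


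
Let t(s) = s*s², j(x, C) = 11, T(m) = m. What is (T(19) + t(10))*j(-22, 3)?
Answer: 11209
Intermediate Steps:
t(s) = s³
(T(19) + t(10))*j(-22, 3) = (19 + 10³)*11 = (19 + 1000)*11 = 1019*11 = 11209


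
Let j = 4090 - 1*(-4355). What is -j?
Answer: -8445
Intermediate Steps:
j = 8445 (j = 4090 + 4355 = 8445)
-j = -1*8445 = -8445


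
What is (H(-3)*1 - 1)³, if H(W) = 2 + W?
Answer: -8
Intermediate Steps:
(H(-3)*1 - 1)³ = ((2 - 3)*1 - 1)³ = (-1*1 - 1)³ = (-1 - 1)³ = (-2)³ = -8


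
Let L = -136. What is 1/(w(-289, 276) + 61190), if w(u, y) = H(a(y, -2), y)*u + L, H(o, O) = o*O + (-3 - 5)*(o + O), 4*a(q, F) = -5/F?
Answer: 2/1301517 ≈ 1.5367e-6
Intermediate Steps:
a(q, F) = -5/(4*F) (a(q, F) = (-5/F)/4 = -5/(4*F))
H(o, O) = -8*O - 8*o + O*o (H(o, O) = O*o - 8*(O + o) = O*o + (-8*O - 8*o) = -8*O - 8*o + O*o)
w(u, y) = -136 + u*(-5 - 59*y/8) (w(u, y) = (-8*y - (-10)/(-2) + y*(-5/4/(-2)))*u - 136 = (-8*y - (-10)*(-1)/2 + y*(-5/4*(-1/2)))*u - 136 = (-8*y - 8*5/8 + y*(5/8))*u - 136 = (-8*y - 5 + 5*y/8)*u - 136 = (-5 - 59*y/8)*u - 136 = u*(-5 - 59*y/8) - 136 = -136 + u*(-5 - 59*y/8))
1/(w(-289, 276) + 61190) = 1/((-136 - 1/8*(-289)*(40 + 59*276)) + 61190) = 1/((-136 - 1/8*(-289)*(40 + 16284)) + 61190) = 1/((-136 - 1/8*(-289)*16324) + 61190) = 1/((-136 + 1179409/2) + 61190) = 1/(1179137/2 + 61190) = 1/(1301517/2) = 2/1301517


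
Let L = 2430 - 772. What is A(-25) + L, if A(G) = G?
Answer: 1633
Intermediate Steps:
L = 1658
A(-25) + L = -25 + 1658 = 1633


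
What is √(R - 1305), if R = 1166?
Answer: I*√139 ≈ 11.79*I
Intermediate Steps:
√(R - 1305) = √(1166 - 1305) = √(-139) = I*√139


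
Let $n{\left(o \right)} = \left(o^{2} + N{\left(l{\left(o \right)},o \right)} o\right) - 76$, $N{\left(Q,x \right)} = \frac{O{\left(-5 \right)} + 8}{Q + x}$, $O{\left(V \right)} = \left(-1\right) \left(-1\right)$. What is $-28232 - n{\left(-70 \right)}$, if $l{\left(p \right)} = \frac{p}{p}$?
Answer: $- \frac{760498}{23} \approx -33065.0$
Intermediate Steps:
$O{\left(V \right)} = 1$
$l{\left(p \right)} = 1$
$N{\left(Q,x \right)} = \frac{9}{Q + x}$ ($N{\left(Q,x \right)} = \frac{1 + 8}{Q + x} = \frac{9}{Q + x}$)
$n{\left(o \right)} = -76 + o^{2} + \frac{9 o}{1 + o}$ ($n{\left(o \right)} = \left(o^{2} + \frac{9}{1 + o} o\right) - 76 = \left(o^{2} + \frac{9 o}{1 + o}\right) - 76 = -76 + o^{2} + \frac{9 o}{1 + o}$)
$-28232 - n{\left(-70 \right)} = -28232 - \frac{9 \left(-70\right) + \left(1 - 70\right) \left(-76 + \left(-70\right)^{2}\right)}{1 - 70} = -28232 - \frac{-630 - 69 \left(-76 + 4900\right)}{-69} = -28232 - - \frac{-630 - 332856}{69} = -28232 - \left(- \frac{1}{69}\right) \left(-333486\right) = -28232 - \frac{111162}{23} = - \frac{760498}{23}$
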